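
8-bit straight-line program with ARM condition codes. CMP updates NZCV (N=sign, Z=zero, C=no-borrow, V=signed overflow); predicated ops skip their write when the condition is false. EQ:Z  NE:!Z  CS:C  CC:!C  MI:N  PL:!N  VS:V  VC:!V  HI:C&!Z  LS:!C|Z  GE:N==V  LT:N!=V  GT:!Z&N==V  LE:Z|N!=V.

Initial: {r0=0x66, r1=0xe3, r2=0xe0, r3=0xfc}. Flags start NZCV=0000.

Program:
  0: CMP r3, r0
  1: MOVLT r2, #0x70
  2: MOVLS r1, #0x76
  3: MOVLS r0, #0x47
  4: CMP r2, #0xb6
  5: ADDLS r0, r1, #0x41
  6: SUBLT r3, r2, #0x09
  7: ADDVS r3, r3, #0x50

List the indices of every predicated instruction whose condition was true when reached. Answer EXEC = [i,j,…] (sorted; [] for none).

0: ✓ CMP  NZCV=1010
1: ✓ MOVLT  r2←0x70
2: · MOVLS
3: · MOVLS
4: ✓ CMP  NZCV=1001
5: ✓ ADDLS  r0←0x24
6: · SUBLT
7: ✓ ADDVS  r3←0x4c

EXEC = [1,5,7]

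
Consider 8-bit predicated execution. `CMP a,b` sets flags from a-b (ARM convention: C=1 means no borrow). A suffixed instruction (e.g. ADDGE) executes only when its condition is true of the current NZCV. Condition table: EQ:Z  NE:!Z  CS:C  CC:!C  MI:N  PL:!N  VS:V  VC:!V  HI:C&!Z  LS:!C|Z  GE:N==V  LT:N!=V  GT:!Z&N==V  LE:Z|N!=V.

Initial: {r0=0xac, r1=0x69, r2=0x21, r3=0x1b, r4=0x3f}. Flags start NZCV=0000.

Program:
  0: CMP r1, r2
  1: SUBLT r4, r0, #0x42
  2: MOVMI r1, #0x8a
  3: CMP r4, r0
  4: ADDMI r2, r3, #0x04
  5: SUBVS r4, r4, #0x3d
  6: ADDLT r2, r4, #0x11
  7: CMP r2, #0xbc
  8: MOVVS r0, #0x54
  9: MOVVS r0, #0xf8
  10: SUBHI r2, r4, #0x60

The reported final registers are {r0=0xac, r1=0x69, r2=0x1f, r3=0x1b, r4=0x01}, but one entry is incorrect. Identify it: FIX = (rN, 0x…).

0: ✓ CMP  NZCV=0010
1: · SUBLT
2: · MOVMI
3: ✓ CMP  NZCV=1001
4: ✓ ADDMI  r2←0x1f
5: ✓ SUBVS  r4←0x02
6: · ADDLT
7: ✓ CMP  NZCV=0000
8: · MOVVS
9: · MOVVS
10: · SUBHI

FIX = (r4, 0x02)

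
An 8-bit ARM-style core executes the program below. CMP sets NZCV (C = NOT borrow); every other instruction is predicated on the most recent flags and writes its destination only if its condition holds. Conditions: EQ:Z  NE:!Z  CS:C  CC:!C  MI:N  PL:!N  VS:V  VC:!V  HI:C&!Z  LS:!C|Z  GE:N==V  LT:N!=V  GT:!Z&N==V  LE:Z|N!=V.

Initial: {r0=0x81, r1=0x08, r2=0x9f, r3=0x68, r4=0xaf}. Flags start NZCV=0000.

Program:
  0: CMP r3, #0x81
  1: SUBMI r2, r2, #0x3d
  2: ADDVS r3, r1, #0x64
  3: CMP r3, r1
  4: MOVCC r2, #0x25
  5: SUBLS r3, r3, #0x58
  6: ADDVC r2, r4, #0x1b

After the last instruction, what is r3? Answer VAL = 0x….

VAL = 0x6c

0: ✓ CMP  NZCV=1001
1: ✓ SUBMI  r2←0x62
2: ✓ ADDVS  r3←0x6c
3: ✓ CMP  NZCV=0010
4: · MOVCC
5: · SUBLS
6: ✓ ADDVC  r2←0xca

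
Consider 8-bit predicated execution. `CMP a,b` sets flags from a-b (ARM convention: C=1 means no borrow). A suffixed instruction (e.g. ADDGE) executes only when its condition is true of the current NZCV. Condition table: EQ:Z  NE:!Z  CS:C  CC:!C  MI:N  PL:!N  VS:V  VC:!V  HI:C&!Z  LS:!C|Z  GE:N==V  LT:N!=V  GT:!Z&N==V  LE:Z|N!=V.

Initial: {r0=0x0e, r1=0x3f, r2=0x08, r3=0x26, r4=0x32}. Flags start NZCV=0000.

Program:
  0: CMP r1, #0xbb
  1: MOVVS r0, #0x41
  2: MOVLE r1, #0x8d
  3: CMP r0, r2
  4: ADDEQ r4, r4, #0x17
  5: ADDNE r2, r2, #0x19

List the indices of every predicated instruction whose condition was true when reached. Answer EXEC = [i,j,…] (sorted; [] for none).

0: ✓ CMP  NZCV=1001
1: ✓ MOVVS  r0←0x41
2: · MOVLE
3: ✓ CMP  NZCV=0010
4: · ADDEQ
5: ✓ ADDNE  r2←0x21

EXEC = [1,5]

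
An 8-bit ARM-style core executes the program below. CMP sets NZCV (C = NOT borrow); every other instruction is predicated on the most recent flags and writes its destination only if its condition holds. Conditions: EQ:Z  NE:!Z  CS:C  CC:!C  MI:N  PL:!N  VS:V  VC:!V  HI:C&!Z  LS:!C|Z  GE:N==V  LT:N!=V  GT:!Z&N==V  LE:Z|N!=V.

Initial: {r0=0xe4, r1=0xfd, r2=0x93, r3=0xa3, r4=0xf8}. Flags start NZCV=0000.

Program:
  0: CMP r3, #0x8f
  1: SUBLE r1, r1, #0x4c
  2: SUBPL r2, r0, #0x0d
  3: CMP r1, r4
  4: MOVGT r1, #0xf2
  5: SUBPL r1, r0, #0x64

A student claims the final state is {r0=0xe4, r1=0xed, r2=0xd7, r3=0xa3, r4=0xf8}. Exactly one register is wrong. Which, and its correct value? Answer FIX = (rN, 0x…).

0: ✓ CMP  NZCV=0010
1: · SUBLE
2: ✓ SUBPL  r2←0xd7
3: ✓ CMP  NZCV=0010
4: ✓ MOVGT  r1←0xf2
5: ✓ SUBPL  r1←0x80

FIX = (r1, 0x80)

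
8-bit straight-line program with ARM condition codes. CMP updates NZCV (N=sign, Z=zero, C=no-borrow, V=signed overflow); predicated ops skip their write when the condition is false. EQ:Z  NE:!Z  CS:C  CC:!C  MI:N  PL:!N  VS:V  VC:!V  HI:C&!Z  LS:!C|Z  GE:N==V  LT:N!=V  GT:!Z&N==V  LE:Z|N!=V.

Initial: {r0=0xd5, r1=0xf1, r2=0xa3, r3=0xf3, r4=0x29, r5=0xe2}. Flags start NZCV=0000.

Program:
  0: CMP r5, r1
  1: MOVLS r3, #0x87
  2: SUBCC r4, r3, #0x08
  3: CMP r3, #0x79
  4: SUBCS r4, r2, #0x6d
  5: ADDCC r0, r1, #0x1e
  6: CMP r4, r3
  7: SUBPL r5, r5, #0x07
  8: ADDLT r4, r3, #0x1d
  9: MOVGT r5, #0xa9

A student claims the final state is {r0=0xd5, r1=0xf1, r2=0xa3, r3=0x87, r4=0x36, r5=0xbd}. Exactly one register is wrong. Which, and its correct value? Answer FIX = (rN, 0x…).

FIX = (r5, 0xa9)

0: ✓ CMP  NZCV=1000
1: ✓ MOVLS  r3←0x87
2: ✓ SUBCC  r4←0x7f
3: ✓ CMP  NZCV=0011
4: ✓ SUBCS  r4←0x36
5: · ADDCC
6: ✓ CMP  NZCV=1001
7: · SUBPL
8: · ADDLT
9: ✓ MOVGT  r5←0xa9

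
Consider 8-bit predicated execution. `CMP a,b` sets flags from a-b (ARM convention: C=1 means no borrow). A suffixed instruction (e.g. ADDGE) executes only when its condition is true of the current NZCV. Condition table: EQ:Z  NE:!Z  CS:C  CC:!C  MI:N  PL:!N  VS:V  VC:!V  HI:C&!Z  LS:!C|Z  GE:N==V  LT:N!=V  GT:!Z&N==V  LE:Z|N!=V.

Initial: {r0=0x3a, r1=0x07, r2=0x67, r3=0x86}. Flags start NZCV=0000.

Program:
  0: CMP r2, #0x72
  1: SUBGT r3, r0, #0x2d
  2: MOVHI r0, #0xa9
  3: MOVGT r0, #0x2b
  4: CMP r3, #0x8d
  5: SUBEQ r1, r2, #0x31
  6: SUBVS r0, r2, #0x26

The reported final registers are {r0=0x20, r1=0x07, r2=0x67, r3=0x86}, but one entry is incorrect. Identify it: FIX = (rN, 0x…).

[0] flags=1000 → (cmp)
[1] flags=1000 GT?F → skip
[2] flags=1000 HI?F → skip
[3] flags=1000 GT?F → skip
[4] flags=1000 → (cmp)
[5] flags=1000 EQ?F → skip
[6] flags=1000 VS?F → skip

FIX = (r0, 0x3a)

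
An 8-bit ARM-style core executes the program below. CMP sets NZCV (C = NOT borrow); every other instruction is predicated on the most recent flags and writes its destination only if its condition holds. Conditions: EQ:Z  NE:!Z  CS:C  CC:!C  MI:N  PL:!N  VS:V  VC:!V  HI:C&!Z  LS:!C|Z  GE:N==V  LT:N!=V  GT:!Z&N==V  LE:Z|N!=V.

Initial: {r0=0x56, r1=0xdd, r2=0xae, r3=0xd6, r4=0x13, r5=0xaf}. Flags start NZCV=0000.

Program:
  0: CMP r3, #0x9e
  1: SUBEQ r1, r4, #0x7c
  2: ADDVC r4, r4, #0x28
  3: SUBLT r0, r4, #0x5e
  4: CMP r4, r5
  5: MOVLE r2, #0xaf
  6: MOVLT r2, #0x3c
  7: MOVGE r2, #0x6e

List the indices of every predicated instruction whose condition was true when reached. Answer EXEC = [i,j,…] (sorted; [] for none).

0: ✓ CMP  NZCV=0010
1: · SUBEQ
2: ✓ ADDVC  r4←0x3b
3: · SUBLT
4: ✓ CMP  NZCV=1001
5: · MOVLE
6: · MOVLT
7: ✓ MOVGE  r2←0x6e

EXEC = [2,7]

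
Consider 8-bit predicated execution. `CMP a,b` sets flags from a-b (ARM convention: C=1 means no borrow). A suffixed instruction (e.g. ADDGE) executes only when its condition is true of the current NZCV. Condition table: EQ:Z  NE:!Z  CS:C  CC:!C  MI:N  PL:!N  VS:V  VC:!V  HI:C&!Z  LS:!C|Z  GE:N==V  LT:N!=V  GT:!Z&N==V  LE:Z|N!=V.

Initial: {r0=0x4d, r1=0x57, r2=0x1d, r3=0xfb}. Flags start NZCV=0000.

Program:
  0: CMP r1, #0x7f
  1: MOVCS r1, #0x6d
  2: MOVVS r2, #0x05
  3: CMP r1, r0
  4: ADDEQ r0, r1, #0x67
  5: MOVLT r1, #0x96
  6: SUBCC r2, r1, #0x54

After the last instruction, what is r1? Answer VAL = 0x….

VAL = 0x57

0: ✓ CMP  NZCV=1000
1: · MOVCS
2: · MOVVS
3: ✓ CMP  NZCV=0010
4: · ADDEQ
5: · MOVLT
6: · SUBCC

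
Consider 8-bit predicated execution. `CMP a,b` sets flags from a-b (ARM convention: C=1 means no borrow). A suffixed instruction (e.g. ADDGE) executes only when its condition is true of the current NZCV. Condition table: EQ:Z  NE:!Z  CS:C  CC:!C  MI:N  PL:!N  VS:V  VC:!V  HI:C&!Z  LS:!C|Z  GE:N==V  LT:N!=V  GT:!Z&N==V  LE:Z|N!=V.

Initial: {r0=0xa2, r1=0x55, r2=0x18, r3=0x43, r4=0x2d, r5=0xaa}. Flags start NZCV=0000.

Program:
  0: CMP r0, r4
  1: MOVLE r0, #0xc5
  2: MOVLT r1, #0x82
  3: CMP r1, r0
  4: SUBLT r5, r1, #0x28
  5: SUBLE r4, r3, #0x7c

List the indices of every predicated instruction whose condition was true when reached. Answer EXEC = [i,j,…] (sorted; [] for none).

[0] flags=0011 → (cmp)
[1] flags=0011 LE?T → r0=0xc5
[2] flags=0011 LT?T → r1=0x82
[3] flags=1000 → (cmp)
[4] flags=1000 LT?T → r5=0x5a
[5] flags=1000 LE?T → r4=0xc7

EXEC = [1,2,4,5]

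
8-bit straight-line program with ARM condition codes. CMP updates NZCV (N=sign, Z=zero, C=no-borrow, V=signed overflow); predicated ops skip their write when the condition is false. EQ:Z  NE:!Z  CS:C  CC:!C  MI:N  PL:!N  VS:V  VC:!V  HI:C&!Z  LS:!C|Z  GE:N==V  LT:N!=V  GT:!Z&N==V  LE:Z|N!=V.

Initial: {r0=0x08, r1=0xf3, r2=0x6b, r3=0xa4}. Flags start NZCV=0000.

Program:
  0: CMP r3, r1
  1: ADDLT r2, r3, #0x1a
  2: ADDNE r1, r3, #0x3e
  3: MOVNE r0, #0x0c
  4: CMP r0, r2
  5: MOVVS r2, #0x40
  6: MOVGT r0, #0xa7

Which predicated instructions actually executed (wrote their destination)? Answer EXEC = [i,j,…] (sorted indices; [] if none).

[0] flags=1000 → (cmp)
[1] flags=1000 LT?T → r2=0xbe
[2] flags=1000 NE?T → r1=0xe2
[3] flags=1000 NE?T → r0=0x0c
[4] flags=0000 → (cmp)
[5] flags=0000 VS?F → skip
[6] flags=0000 GT?T → r0=0xa7

EXEC = [1,2,3,6]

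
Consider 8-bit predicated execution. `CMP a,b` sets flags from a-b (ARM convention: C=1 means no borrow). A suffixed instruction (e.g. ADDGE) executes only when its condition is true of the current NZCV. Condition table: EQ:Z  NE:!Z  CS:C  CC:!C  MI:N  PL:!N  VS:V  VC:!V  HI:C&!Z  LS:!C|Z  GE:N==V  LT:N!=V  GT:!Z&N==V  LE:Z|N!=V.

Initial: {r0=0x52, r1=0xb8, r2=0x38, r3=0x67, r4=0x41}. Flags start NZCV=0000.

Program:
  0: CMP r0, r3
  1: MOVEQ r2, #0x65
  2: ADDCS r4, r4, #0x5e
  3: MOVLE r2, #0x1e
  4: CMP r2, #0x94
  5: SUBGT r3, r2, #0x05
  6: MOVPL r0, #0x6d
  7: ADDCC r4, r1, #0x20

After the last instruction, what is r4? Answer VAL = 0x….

[0] flags=1000 → (cmp)
[1] flags=1000 EQ?F → skip
[2] flags=1000 CS?F → skip
[3] flags=1000 LE?T → r2=0x1e
[4] flags=1001 → (cmp)
[5] flags=1001 GT?T → r3=0x19
[6] flags=1001 PL?F → skip
[7] flags=1001 CC?T → r4=0xd8

VAL = 0xd8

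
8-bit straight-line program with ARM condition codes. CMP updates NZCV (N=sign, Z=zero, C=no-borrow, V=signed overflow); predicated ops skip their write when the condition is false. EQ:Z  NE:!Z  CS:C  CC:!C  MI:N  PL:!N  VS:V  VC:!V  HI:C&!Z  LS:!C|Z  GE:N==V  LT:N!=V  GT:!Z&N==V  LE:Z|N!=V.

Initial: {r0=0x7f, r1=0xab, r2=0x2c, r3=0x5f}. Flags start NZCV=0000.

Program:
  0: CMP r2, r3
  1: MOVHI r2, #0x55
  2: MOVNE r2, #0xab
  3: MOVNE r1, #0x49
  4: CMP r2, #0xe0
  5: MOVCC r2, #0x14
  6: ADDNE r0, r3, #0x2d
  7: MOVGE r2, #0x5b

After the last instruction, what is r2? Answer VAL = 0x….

VAL = 0x14

0: ✓ CMP  NZCV=1000
1: · MOVHI
2: ✓ MOVNE  r2←0xab
3: ✓ MOVNE  r1←0x49
4: ✓ CMP  NZCV=1000
5: ✓ MOVCC  r2←0x14
6: ✓ ADDNE  r0←0x8c
7: · MOVGE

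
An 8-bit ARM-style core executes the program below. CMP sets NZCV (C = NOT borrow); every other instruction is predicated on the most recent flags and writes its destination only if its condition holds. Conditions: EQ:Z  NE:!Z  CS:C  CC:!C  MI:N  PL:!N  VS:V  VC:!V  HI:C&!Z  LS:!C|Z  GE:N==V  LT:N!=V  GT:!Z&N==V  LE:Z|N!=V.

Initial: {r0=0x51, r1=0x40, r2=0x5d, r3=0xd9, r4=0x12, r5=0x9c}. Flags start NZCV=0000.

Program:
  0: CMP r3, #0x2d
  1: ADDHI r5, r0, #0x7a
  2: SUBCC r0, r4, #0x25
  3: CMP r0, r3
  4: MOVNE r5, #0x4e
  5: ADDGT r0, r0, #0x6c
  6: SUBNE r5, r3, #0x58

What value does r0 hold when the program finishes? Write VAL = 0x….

[0] flags=1010 → (cmp)
[1] flags=1010 HI?T → r5=0xcb
[2] flags=1010 CC?F → skip
[3] flags=0000 → (cmp)
[4] flags=0000 NE?T → r5=0x4e
[5] flags=0000 GT?T → r0=0xbd
[6] flags=0000 NE?T → r5=0x81

VAL = 0xbd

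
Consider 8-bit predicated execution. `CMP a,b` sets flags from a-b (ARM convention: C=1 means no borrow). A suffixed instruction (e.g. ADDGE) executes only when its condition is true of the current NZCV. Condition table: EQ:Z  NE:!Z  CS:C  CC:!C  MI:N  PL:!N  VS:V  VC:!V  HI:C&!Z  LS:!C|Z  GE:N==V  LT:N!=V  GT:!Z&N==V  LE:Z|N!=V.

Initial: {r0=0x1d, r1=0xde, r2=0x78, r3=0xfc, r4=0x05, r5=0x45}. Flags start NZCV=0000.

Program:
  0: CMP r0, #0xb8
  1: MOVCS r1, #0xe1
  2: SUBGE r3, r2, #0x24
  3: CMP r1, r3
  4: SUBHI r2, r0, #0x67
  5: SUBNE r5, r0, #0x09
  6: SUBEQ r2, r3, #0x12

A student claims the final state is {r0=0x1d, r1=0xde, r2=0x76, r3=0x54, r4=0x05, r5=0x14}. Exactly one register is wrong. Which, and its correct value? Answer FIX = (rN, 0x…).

FIX = (r2, 0xb6)

0: ✓ CMP  NZCV=0000
1: · MOVCS
2: ✓ SUBGE  r3←0x54
3: ✓ CMP  NZCV=1010
4: ✓ SUBHI  r2←0xb6
5: ✓ SUBNE  r5←0x14
6: · SUBEQ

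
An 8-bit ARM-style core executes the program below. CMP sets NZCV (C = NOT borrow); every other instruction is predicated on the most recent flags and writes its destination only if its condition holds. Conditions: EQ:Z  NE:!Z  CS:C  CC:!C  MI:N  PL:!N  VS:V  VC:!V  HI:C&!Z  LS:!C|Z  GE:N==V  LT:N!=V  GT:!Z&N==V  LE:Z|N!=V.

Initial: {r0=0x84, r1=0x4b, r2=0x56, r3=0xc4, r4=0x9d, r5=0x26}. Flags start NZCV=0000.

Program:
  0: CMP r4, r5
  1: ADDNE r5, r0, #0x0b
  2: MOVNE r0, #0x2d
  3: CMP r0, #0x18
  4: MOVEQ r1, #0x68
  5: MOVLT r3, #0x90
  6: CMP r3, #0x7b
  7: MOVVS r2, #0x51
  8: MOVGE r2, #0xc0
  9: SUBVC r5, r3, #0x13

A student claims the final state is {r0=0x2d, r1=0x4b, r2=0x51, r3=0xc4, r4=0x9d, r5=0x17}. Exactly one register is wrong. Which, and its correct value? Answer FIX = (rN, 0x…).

0: ✓ CMP  NZCV=0011
1: ✓ ADDNE  r5←0x8f
2: ✓ MOVNE  r0←0x2d
3: ✓ CMP  NZCV=0010
4: · MOVEQ
5: · MOVLT
6: ✓ CMP  NZCV=0011
7: ✓ MOVVS  r2←0x51
8: · MOVGE
9: · SUBVC

FIX = (r5, 0x8f)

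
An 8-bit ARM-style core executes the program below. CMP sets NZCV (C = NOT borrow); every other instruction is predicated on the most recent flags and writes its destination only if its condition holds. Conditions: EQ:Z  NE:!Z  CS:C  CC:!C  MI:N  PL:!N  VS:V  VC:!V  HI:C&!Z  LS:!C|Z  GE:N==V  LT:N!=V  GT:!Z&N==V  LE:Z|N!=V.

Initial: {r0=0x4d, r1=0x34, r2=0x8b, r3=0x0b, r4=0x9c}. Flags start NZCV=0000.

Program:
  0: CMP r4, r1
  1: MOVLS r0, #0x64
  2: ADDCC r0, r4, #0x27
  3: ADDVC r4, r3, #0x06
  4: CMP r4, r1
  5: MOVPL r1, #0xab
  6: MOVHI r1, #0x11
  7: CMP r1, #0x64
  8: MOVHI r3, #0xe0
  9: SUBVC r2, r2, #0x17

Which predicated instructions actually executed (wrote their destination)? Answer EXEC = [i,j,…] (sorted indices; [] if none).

[0] flags=0011 → (cmp)
[1] flags=0011 LS?F → skip
[2] flags=0011 CC?F → skip
[3] flags=0011 VC?F → skip
[4] flags=0011 → (cmp)
[5] flags=0011 PL?T → r1=0xab
[6] flags=0011 HI?T → r1=0x11
[7] flags=1000 → (cmp)
[8] flags=1000 HI?F → skip
[9] flags=1000 VC?T → r2=0x74

EXEC = [5,6,9]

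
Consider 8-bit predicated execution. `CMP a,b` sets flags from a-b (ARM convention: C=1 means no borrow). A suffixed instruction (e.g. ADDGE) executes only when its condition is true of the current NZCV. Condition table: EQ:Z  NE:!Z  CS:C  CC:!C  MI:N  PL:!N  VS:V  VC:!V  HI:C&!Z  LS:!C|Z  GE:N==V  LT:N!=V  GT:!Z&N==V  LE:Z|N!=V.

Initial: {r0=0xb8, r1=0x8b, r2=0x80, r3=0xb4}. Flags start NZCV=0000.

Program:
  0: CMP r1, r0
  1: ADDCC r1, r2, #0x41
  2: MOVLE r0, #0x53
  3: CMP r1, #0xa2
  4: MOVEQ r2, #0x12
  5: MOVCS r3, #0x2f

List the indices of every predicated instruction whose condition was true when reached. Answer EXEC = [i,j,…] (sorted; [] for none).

[0] flags=1000 → (cmp)
[1] flags=1000 CC?T → r1=0xc1
[2] flags=1000 LE?T → r0=0x53
[3] flags=0010 → (cmp)
[4] flags=0010 EQ?F → skip
[5] flags=0010 CS?T → r3=0x2f

EXEC = [1,2,5]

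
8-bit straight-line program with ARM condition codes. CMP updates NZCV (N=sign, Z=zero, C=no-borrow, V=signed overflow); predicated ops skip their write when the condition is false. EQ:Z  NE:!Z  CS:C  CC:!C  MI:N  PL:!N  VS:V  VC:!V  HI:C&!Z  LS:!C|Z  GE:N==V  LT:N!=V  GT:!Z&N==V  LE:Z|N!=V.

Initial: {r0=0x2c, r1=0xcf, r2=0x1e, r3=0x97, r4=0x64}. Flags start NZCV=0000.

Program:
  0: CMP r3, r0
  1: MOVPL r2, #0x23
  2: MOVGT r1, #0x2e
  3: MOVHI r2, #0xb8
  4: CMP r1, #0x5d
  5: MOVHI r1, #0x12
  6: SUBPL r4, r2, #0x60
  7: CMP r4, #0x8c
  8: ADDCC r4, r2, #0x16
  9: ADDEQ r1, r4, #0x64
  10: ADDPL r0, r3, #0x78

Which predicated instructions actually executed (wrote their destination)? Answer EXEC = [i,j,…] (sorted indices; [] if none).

EXEC = [1,3,5,6,8]

0: ✓ CMP  NZCV=0011
1: ✓ MOVPL  r2←0x23
2: · MOVGT
3: ✓ MOVHI  r2←0xb8
4: ✓ CMP  NZCV=0011
5: ✓ MOVHI  r1←0x12
6: ✓ SUBPL  r4←0x58
7: ✓ CMP  NZCV=1001
8: ✓ ADDCC  r4←0xce
9: · ADDEQ
10: · ADDPL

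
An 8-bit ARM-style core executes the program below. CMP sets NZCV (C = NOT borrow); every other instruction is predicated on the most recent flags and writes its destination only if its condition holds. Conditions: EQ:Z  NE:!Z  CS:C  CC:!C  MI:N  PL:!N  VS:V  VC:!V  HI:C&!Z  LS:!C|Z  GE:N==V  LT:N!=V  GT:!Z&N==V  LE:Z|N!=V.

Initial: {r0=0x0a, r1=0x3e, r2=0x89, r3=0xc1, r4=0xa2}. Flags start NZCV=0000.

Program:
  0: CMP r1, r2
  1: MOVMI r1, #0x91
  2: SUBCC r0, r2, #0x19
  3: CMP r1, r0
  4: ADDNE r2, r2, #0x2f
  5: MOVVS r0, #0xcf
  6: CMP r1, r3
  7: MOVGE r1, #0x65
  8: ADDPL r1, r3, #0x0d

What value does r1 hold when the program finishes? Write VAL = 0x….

VAL = 0x91

0: ✓ CMP  NZCV=1001
1: ✓ MOVMI  r1←0x91
2: ✓ SUBCC  r0←0x70
3: ✓ CMP  NZCV=0011
4: ✓ ADDNE  r2←0xb8
5: ✓ MOVVS  r0←0xcf
6: ✓ CMP  NZCV=1000
7: · MOVGE
8: · ADDPL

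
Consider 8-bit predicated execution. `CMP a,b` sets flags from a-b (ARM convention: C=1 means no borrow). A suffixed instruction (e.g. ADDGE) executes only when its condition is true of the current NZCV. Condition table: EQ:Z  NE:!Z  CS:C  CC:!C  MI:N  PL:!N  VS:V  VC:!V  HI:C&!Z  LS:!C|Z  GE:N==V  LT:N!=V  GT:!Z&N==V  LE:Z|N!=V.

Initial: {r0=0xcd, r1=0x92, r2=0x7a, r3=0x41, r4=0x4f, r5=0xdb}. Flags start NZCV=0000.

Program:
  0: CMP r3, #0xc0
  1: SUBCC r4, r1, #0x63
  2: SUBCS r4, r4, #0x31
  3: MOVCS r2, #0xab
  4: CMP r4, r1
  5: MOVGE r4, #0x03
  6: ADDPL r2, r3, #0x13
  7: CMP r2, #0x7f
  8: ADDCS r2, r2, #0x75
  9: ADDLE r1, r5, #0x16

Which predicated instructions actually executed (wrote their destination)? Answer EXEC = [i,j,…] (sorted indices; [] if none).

[0] flags=1001 → (cmp)
[1] flags=1001 CC?T → r4=0x2f
[2] flags=1001 CS?F → skip
[3] flags=1001 CS?F → skip
[4] flags=1001 → (cmp)
[5] flags=1001 GE?T → r4=0x03
[6] flags=1001 PL?F → skip
[7] flags=1000 → (cmp)
[8] flags=1000 CS?F → skip
[9] flags=1000 LE?T → r1=0xf1

EXEC = [1,5,9]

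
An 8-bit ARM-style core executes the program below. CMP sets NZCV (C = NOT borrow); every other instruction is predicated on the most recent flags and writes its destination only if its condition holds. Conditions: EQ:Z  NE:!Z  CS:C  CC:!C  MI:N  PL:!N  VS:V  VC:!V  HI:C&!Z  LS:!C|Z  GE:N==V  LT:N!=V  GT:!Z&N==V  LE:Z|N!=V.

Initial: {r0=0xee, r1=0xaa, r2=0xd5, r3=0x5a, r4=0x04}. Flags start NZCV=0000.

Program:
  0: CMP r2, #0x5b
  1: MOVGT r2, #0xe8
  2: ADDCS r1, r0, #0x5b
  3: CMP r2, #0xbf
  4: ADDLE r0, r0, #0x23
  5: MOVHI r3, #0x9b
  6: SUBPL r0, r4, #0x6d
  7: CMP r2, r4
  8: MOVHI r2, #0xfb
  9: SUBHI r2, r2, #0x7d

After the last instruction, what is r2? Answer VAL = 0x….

VAL = 0x7e

[0] flags=0011 → (cmp)
[1] flags=0011 GT?F → skip
[2] flags=0011 CS?T → r1=0x49
[3] flags=0010 → (cmp)
[4] flags=0010 LE?F → skip
[5] flags=0010 HI?T → r3=0x9b
[6] flags=0010 PL?T → r0=0x97
[7] flags=1010 → (cmp)
[8] flags=1010 HI?T → r2=0xfb
[9] flags=1010 HI?T → r2=0x7e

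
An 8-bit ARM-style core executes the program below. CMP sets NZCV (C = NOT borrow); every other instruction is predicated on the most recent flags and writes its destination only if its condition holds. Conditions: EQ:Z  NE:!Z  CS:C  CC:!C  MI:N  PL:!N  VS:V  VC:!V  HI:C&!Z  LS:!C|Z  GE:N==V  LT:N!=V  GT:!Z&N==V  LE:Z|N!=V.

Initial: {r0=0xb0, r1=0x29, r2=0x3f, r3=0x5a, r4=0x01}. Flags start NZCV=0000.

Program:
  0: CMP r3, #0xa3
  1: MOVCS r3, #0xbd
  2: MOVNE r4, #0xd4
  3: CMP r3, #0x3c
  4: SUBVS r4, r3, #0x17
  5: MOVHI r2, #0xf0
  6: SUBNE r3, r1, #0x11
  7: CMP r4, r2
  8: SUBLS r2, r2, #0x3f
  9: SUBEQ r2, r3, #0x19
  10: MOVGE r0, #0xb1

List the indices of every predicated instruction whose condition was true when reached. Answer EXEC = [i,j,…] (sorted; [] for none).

EXEC = [2,5,6,8]

[0] flags=1001 → (cmp)
[1] flags=1001 CS?F → skip
[2] flags=1001 NE?T → r4=0xd4
[3] flags=0010 → (cmp)
[4] flags=0010 VS?F → skip
[5] flags=0010 HI?T → r2=0xf0
[6] flags=0010 NE?T → r3=0x18
[7] flags=1000 → (cmp)
[8] flags=1000 LS?T → r2=0xb1
[9] flags=1000 EQ?F → skip
[10] flags=1000 GE?F → skip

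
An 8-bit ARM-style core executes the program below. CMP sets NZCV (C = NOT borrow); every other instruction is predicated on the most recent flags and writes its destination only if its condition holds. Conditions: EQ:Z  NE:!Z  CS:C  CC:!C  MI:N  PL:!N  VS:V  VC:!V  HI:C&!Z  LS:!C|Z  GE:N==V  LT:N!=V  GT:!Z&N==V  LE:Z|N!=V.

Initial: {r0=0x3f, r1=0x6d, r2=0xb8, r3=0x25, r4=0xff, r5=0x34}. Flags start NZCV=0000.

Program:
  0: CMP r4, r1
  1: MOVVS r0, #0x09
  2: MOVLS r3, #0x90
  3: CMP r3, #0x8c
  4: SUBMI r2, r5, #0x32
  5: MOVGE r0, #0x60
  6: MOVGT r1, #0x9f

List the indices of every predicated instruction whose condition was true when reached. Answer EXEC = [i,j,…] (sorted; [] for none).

0: ✓ CMP  NZCV=1010
1: · MOVVS
2: · MOVLS
3: ✓ CMP  NZCV=1001
4: ✓ SUBMI  r2←0x02
5: ✓ MOVGE  r0←0x60
6: ✓ MOVGT  r1←0x9f

EXEC = [4,5,6]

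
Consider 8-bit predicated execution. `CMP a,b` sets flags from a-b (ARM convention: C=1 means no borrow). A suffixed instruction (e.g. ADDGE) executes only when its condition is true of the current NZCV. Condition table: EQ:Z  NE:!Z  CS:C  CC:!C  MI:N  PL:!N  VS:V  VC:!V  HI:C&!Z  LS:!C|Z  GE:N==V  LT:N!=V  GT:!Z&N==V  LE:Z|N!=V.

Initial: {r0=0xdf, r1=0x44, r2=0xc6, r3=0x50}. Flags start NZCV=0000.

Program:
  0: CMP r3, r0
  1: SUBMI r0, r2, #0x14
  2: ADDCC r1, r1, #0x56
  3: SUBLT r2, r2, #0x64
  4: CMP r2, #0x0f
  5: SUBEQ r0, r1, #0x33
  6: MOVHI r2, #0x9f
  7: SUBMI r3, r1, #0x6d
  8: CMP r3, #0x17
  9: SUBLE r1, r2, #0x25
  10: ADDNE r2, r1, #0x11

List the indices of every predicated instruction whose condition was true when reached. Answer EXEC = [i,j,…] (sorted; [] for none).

[0] flags=0000 → (cmp)
[1] flags=0000 MI?F → skip
[2] flags=0000 CC?T → r1=0x9a
[3] flags=0000 LT?F → skip
[4] flags=1010 → (cmp)
[5] flags=1010 EQ?F → skip
[6] flags=1010 HI?T → r2=0x9f
[7] flags=1010 MI?T → r3=0x2d
[8] flags=0010 → (cmp)
[9] flags=0010 LE?F → skip
[10] flags=0010 NE?T → r2=0xab

EXEC = [2,6,7,10]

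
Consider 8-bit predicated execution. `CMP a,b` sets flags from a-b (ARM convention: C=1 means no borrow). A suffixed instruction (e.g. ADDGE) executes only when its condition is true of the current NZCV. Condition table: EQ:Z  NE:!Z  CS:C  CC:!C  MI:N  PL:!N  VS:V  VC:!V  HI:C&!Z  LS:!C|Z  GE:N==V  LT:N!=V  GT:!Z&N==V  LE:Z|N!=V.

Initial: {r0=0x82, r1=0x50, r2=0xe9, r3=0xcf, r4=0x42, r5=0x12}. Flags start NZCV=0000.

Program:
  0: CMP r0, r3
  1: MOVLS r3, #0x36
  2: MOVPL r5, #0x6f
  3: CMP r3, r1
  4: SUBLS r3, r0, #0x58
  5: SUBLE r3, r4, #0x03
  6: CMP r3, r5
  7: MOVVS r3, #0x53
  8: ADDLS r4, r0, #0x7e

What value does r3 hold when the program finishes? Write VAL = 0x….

0: ✓ CMP  NZCV=1000
1: ✓ MOVLS  r3←0x36
2: · MOVPL
3: ✓ CMP  NZCV=1000
4: ✓ SUBLS  r3←0x2a
5: ✓ SUBLE  r3←0x3f
6: ✓ CMP  NZCV=0010
7: · MOVVS
8: · ADDLS

VAL = 0x3f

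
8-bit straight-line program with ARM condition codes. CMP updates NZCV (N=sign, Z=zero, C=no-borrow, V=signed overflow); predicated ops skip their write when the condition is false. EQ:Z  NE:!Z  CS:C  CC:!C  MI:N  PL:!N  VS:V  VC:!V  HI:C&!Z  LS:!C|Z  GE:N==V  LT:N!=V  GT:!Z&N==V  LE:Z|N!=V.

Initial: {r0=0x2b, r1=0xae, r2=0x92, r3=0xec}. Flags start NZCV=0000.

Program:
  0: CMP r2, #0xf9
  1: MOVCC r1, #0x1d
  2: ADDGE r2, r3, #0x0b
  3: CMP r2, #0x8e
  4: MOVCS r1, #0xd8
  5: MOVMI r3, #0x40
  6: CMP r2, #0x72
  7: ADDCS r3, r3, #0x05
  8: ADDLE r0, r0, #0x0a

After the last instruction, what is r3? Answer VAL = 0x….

VAL = 0xf1

0: ✓ CMP  NZCV=1000
1: ✓ MOVCC  r1←0x1d
2: · ADDGE
3: ✓ CMP  NZCV=0010
4: ✓ MOVCS  r1←0xd8
5: · MOVMI
6: ✓ CMP  NZCV=0011
7: ✓ ADDCS  r3←0xf1
8: ✓ ADDLE  r0←0x35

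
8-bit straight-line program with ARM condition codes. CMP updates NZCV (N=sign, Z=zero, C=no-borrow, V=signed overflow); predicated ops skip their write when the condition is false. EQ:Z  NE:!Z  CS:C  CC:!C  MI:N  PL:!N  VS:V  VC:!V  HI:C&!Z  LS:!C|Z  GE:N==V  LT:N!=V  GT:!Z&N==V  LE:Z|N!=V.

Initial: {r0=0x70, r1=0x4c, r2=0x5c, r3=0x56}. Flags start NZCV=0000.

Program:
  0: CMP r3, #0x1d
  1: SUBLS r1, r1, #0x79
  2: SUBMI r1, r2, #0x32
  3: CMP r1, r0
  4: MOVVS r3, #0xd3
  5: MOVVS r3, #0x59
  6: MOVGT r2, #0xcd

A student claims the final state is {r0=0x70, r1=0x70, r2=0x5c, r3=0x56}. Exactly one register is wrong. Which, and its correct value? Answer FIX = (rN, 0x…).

FIX = (r1, 0x4c)

0: ✓ CMP  NZCV=0010
1: · SUBLS
2: · SUBMI
3: ✓ CMP  NZCV=1000
4: · MOVVS
5: · MOVVS
6: · MOVGT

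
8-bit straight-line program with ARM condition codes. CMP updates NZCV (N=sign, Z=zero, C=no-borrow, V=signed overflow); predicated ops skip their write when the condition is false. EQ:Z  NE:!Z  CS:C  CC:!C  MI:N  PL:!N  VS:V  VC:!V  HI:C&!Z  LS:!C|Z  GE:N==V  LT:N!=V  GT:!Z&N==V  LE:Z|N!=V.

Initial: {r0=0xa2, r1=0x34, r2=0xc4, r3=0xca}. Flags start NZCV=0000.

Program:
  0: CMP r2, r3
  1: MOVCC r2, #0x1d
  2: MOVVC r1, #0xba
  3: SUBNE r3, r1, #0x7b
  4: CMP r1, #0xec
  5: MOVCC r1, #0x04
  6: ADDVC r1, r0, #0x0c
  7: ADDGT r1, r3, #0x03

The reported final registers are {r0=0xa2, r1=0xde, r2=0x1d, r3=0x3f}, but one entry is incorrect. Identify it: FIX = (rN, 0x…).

0: ✓ CMP  NZCV=1000
1: ✓ MOVCC  r2←0x1d
2: ✓ MOVVC  r1←0xba
3: ✓ SUBNE  r3←0x3f
4: ✓ CMP  NZCV=1000
5: ✓ MOVCC  r1←0x04
6: ✓ ADDVC  r1←0xae
7: · ADDGT

FIX = (r1, 0xae)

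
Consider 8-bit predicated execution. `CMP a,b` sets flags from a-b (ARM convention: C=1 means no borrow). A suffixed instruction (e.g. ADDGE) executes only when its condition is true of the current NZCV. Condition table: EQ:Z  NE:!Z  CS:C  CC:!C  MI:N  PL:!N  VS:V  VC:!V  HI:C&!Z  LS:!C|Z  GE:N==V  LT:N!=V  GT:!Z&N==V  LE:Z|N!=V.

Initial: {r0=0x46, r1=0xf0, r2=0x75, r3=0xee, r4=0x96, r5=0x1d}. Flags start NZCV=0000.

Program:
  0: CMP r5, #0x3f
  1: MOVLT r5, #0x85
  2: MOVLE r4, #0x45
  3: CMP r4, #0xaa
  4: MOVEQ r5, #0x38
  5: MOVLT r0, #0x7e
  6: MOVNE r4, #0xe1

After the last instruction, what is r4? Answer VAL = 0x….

VAL = 0xe1

0: ✓ CMP  NZCV=1000
1: ✓ MOVLT  r5←0x85
2: ✓ MOVLE  r4←0x45
3: ✓ CMP  NZCV=1001
4: · MOVEQ
5: · MOVLT
6: ✓ MOVNE  r4←0xe1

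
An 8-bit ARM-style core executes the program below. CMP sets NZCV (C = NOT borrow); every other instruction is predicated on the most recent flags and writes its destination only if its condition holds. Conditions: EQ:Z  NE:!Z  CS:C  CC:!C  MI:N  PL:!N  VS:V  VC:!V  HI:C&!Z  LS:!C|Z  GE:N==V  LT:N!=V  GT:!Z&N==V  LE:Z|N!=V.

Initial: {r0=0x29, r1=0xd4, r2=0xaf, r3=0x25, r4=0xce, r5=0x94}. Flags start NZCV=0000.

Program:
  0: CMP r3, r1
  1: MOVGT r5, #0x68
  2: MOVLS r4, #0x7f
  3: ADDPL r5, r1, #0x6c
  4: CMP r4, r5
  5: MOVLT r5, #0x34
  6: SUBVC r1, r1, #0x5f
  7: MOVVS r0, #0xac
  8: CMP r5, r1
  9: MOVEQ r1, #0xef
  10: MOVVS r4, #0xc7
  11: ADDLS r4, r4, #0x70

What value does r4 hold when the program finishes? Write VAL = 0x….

0: ✓ CMP  NZCV=0000
1: ✓ MOVGT  r5←0x68
2: ✓ MOVLS  r4←0x7f
3: ✓ ADDPL  r5←0x40
4: ✓ CMP  NZCV=0010
5: · MOVLT
6: ✓ SUBVC  r1←0x75
7: · MOVVS
8: ✓ CMP  NZCV=1000
9: · MOVEQ
10: · MOVVS
11: ✓ ADDLS  r4←0xef

VAL = 0xef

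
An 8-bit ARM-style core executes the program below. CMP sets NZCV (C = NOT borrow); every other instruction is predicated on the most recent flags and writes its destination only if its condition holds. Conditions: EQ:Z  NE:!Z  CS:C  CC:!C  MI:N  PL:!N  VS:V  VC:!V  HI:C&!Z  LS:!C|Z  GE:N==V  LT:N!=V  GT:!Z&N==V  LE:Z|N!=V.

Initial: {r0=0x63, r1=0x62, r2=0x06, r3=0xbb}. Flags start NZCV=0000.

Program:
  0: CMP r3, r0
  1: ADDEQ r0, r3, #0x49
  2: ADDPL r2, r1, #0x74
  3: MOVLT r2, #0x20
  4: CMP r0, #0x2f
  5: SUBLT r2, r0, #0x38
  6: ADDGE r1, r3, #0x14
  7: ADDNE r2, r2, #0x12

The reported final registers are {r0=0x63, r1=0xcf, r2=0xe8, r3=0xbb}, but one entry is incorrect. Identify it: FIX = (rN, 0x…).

[0] flags=0011 → (cmp)
[1] flags=0011 EQ?F → skip
[2] flags=0011 PL?T → r2=0xd6
[3] flags=0011 LT?T → r2=0x20
[4] flags=0010 → (cmp)
[5] flags=0010 LT?F → skip
[6] flags=0010 GE?T → r1=0xcf
[7] flags=0010 NE?T → r2=0x32

FIX = (r2, 0x32)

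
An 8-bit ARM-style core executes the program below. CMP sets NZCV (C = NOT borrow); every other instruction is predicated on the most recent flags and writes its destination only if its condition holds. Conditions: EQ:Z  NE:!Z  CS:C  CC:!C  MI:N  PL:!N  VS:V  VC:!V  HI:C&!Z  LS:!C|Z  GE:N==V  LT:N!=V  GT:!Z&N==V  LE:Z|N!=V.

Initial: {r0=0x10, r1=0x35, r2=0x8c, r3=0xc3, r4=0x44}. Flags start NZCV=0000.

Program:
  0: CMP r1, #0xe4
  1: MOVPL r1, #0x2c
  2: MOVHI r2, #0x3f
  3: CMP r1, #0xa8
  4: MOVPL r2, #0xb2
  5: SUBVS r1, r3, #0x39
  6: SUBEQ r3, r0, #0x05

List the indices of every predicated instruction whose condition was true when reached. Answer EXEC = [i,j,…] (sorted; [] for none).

[0] flags=0000 → (cmp)
[1] flags=0000 PL?T → r1=0x2c
[2] flags=0000 HI?F → skip
[3] flags=1001 → (cmp)
[4] flags=1001 PL?F → skip
[5] flags=1001 VS?T → r1=0x8a
[6] flags=1001 EQ?F → skip

EXEC = [1,5]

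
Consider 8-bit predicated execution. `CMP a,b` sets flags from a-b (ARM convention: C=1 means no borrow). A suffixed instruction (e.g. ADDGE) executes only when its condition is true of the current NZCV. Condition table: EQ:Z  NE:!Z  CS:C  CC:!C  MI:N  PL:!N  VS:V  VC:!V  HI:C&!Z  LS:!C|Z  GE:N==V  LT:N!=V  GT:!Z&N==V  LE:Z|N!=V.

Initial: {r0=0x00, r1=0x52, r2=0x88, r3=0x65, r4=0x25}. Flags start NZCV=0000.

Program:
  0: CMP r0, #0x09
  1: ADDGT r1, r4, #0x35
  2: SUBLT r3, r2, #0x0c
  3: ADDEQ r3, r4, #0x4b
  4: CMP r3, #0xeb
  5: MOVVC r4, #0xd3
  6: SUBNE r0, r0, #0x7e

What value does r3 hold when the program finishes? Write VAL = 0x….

VAL = 0x7c

0: ✓ CMP  NZCV=1000
1: · ADDGT
2: ✓ SUBLT  r3←0x7c
3: · ADDEQ
4: ✓ CMP  NZCV=1001
5: · MOVVC
6: ✓ SUBNE  r0←0x82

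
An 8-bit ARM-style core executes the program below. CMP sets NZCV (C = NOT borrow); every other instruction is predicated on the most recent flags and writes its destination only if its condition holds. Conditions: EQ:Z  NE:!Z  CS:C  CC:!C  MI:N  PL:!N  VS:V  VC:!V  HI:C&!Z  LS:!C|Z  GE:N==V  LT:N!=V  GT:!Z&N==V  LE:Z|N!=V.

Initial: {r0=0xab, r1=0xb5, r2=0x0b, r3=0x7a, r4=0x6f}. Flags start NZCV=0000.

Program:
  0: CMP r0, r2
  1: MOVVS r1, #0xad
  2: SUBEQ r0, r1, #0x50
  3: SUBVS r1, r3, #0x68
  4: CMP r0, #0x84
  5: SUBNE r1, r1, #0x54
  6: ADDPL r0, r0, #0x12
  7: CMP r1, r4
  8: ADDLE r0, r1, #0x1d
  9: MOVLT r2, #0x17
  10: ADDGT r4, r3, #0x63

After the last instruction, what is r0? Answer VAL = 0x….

VAL = 0x7e

0: ✓ CMP  NZCV=1010
1: · MOVVS
2: · SUBEQ
3: · SUBVS
4: ✓ CMP  NZCV=0010
5: ✓ SUBNE  r1←0x61
6: ✓ ADDPL  r0←0xbd
7: ✓ CMP  NZCV=1000
8: ✓ ADDLE  r0←0x7e
9: ✓ MOVLT  r2←0x17
10: · ADDGT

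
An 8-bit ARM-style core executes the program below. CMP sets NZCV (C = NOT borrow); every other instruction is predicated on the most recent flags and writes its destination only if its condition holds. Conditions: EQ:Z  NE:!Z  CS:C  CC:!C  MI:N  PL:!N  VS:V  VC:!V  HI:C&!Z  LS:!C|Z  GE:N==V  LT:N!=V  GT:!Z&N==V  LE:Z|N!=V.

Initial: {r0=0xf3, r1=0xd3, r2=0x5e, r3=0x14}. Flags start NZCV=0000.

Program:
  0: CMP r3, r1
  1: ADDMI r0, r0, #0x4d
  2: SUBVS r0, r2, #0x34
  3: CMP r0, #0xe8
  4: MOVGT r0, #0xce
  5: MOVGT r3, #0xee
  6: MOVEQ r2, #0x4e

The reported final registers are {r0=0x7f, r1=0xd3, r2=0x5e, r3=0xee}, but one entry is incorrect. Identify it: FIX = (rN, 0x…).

0: ✓ CMP  NZCV=0000
1: · ADDMI
2: · SUBVS
3: ✓ CMP  NZCV=0010
4: ✓ MOVGT  r0←0xce
5: ✓ MOVGT  r3←0xee
6: · MOVEQ

FIX = (r0, 0xce)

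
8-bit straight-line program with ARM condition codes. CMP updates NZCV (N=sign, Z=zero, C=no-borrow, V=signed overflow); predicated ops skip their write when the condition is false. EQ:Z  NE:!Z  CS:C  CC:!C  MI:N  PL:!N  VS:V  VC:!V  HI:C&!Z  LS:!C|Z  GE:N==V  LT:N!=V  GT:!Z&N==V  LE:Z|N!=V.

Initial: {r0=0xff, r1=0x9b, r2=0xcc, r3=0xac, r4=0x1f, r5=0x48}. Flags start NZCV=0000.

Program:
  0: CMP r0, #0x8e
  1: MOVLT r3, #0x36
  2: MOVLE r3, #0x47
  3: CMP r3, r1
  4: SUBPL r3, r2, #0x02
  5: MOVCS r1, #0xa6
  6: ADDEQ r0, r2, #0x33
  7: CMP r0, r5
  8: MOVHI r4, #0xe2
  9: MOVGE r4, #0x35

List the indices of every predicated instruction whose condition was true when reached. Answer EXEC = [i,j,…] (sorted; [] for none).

0: ✓ CMP  NZCV=0010
1: · MOVLT
2: · MOVLE
3: ✓ CMP  NZCV=0010
4: ✓ SUBPL  r3←0xca
5: ✓ MOVCS  r1←0xa6
6: · ADDEQ
7: ✓ CMP  NZCV=1010
8: ✓ MOVHI  r4←0xe2
9: · MOVGE

EXEC = [4,5,8]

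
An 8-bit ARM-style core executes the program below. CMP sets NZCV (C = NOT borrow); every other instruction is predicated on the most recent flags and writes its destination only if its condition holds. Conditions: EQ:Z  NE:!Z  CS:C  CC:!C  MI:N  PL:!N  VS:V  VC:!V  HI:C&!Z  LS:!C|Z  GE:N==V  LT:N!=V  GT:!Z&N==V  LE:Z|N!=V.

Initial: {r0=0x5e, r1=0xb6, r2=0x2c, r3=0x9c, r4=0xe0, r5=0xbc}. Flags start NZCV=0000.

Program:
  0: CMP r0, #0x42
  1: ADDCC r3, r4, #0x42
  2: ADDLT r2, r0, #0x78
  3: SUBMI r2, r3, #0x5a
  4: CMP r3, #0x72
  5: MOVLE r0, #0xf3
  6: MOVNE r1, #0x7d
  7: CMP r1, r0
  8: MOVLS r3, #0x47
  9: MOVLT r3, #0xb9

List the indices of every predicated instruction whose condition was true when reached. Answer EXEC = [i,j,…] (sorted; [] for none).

[0] flags=0010 → (cmp)
[1] flags=0010 CC?F → skip
[2] flags=0010 LT?F → skip
[3] flags=0010 MI?F → skip
[4] flags=0011 → (cmp)
[5] flags=0011 LE?T → r0=0xf3
[6] flags=0011 NE?T → r1=0x7d
[7] flags=1001 → (cmp)
[8] flags=1001 LS?T → r3=0x47
[9] flags=1001 LT?F → skip

EXEC = [5,6,8]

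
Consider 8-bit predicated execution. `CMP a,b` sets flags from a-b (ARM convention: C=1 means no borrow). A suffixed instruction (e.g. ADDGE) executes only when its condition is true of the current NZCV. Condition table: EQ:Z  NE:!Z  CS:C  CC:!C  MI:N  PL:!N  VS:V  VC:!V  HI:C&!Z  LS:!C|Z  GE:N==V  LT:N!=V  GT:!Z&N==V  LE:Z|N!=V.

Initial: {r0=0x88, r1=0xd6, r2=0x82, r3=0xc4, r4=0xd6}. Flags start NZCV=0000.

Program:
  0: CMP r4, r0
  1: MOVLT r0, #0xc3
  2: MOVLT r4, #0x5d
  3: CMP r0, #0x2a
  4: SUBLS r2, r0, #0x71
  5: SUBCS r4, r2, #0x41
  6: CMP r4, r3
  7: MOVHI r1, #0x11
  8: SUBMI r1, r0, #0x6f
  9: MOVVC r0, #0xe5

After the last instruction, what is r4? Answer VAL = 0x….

[0] flags=0010 → (cmp)
[1] flags=0010 LT?F → skip
[2] flags=0010 LT?F → skip
[3] flags=0011 → (cmp)
[4] flags=0011 LS?F → skip
[5] flags=0011 CS?T → r4=0x41
[6] flags=0000 → (cmp)
[7] flags=0000 HI?F → skip
[8] flags=0000 MI?F → skip
[9] flags=0000 VC?T → r0=0xe5

VAL = 0x41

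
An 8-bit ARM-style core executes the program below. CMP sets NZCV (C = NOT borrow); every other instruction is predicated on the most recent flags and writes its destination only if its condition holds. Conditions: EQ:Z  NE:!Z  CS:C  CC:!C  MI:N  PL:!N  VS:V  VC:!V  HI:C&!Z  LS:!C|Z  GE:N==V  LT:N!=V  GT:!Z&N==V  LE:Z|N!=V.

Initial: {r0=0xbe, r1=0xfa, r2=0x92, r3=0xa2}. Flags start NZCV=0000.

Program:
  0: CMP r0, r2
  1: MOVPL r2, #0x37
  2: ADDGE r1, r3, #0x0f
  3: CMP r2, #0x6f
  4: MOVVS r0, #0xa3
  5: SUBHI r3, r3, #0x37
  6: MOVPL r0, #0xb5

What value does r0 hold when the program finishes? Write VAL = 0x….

[0] flags=0010 → (cmp)
[1] flags=0010 PL?T → r2=0x37
[2] flags=0010 GE?T → r1=0xb1
[3] flags=1000 → (cmp)
[4] flags=1000 VS?F → skip
[5] flags=1000 HI?F → skip
[6] flags=1000 PL?F → skip

VAL = 0xbe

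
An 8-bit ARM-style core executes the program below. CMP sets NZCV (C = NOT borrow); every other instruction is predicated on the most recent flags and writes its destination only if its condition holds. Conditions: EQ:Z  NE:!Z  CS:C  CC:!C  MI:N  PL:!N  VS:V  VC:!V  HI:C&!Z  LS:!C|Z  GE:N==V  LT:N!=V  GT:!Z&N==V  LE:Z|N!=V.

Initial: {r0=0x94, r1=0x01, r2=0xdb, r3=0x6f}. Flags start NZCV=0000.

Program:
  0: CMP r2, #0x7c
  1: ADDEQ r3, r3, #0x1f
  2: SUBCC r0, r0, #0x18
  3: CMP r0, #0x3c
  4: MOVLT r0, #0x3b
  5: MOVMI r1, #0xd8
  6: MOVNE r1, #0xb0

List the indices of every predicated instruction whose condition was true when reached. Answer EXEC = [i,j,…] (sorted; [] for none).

0: ✓ CMP  NZCV=0011
1: · ADDEQ
2: · SUBCC
3: ✓ CMP  NZCV=0011
4: ✓ MOVLT  r0←0x3b
5: · MOVMI
6: ✓ MOVNE  r1←0xb0

EXEC = [4,6]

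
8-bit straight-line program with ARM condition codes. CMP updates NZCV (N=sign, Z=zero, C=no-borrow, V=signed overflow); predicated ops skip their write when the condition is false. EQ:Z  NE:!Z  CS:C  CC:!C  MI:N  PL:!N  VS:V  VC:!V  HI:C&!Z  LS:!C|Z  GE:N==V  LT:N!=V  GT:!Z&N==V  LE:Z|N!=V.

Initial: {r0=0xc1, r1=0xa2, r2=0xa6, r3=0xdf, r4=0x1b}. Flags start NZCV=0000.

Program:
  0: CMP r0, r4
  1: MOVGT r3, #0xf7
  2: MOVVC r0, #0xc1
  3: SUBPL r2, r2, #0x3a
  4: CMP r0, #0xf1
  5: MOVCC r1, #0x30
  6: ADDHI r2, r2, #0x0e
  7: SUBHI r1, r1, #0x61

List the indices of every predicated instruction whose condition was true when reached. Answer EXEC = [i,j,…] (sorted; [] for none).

[0] flags=1010 → (cmp)
[1] flags=1010 GT?F → skip
[2] flags=1010 VC?T → r0=0xc1
[3] flags=1010 PL?F → skip
[4] flags=1000 → (cmp)
[5] flags=1000 CC?T → r1=0x30
[6] flags=1000 HI?F → skip
[7] flags=1000 HI?F → skip

EXEC = [2,5]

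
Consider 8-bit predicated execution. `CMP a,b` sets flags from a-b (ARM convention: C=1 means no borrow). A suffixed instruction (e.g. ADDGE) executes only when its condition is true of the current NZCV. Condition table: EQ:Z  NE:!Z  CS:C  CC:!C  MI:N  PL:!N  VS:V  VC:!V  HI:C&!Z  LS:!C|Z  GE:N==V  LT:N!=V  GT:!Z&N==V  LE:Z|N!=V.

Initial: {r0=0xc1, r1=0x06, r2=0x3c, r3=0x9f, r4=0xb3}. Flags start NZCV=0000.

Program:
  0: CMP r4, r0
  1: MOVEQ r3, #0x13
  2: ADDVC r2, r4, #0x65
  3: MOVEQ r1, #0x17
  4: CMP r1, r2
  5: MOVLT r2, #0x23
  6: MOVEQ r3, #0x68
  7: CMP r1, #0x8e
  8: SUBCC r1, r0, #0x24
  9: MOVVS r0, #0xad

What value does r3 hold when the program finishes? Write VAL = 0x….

0: ✓ CMP  NZCV=1000
1: · MOVEQ
2: ✓ ADDVC  r2←0x18
3: · MOVEQ
4: ✓ CMP  NZCV=1000
5: ✓ MOVLT  r2←0x23
6: · MOVEQ
7: ✓ CMP  NZCV=0000
8: ✓ SUBCC  r1←0x9d
9: · MOVVS

VAL = 0x9f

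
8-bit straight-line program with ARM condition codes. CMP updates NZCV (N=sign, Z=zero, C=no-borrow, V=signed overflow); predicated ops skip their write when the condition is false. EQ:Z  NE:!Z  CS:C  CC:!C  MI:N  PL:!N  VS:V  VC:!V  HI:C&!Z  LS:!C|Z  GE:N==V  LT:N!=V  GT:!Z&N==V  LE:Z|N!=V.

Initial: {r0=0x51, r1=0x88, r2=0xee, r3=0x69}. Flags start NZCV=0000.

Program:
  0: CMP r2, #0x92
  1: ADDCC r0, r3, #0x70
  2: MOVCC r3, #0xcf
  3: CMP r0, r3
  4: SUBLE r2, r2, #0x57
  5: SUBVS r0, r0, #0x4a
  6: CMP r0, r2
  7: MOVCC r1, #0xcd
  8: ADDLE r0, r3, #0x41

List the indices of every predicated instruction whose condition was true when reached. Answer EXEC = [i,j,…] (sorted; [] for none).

[0] flags=0010 → (cmp)
[1] flags=0010 CC?F → skip
[2] flags=0010 CC?F → skip
[3] flags=1000 → (cmp)
[4] flags=1000 LE?T → r2=0x97
[5] flags=1000 VS?F → skip
[6] flags=1001 → (cmp)
[7] flags=1001 CC?T → r1=0xcd
[8] flags=1001 LE?F → skip

EXEC = [4,7]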